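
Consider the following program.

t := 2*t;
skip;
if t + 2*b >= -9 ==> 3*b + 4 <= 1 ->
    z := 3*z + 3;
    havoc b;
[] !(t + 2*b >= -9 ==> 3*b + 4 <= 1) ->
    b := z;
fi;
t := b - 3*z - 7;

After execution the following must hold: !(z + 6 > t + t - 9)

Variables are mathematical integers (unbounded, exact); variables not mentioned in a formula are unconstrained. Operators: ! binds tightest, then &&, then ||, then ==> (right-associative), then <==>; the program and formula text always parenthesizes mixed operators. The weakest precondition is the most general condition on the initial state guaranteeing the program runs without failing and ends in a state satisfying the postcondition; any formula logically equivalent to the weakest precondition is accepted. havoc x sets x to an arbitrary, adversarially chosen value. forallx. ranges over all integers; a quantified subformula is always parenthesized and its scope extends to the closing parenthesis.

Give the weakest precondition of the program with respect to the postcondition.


Working backward. After the program, the postcondition !(z + 6 > t + t - 9) must hold; in canonical form it is !(z > 2*t - 15).
Before t := b - 3*z - 7: !(7*z > 2*b - 29)
Then branch requires forall b_1. (!(21*z > 2*b_1 - 50)); else branch requires !(5*z > -29).
Before the if: ((2*b + t >= -9 ==> 3*b <= -3) ==> (forall b_1. (!(21*z > 2*b_1 - 50)))) && ((!(2*b + t >= -9 ==> 3*b <= -3)) ==> (!(5*z > -29)))
Before skip: ((2*b + t >= -9 ==> 3*b <= -3) ==> (forall b_1. (!(21*z > 2*b_1 - 50)))) && ((!(2*b + t >= -9 ==> 3*b <= -3)) ==> (!(5*z > -29)))
Before t := 2*t: ((2*b + 2*t >= -9 ==> 3*b <= -3) ==> (forall b_1. (!(21*z > 2*b_1 - 50)))) && ((!(2*b + 2*t >= -9 ==> 3*b <= -3)) ==> (!(5*z > -29)))
Answer: WP = ((2*b + 2*t >= -9 ==> 3*b <= -3) ==> (forall b_1. (!(21*z > 2*b_1 - 50)))) && ((!(2*b + 2*t >= -9 ==> 3*b <= -3)) ==> (!(5*z > -29)))


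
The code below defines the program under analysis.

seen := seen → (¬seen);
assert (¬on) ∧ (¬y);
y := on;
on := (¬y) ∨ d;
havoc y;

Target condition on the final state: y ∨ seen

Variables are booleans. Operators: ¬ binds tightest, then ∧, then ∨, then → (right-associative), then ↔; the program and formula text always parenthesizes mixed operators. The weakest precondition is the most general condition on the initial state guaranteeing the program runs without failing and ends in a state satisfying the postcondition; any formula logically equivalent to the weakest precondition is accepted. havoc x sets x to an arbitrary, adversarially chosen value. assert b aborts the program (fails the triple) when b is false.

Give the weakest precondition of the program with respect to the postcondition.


Working backward. After the program, y ∨ seen must hold.
Before havoc y: seen
Before on := (¬y) ∨ d: seen
Before y := on: seen
Before assert (¬on) ∧ (¬y): (¬on) ∧ (¬y) ∧ seen
Before seen := seen → (¬seen): (¬on) ∧ (¬y) ∧ (seen → (¬seen))
Answer: WP = (¬on) ∧ (¬y) ∧ (seen → (¬seen))


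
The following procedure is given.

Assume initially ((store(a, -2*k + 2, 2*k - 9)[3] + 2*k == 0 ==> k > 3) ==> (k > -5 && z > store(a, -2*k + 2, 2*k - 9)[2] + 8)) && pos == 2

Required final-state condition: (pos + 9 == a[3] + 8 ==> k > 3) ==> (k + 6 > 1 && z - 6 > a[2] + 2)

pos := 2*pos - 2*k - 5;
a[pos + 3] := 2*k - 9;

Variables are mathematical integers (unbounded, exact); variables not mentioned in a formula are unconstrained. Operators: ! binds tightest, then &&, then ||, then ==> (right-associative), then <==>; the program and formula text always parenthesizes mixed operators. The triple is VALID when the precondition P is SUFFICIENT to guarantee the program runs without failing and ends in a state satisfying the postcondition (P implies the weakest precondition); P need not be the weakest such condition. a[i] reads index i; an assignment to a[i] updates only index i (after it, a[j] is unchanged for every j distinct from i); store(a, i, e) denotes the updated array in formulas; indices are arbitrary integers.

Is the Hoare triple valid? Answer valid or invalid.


Working backward. After the program, the postcondition (pos + 9 == a[3] + 8 ==> k > 3) ==> (k + 6 > 1 && z - 6 > a[2] + 2) must hold; in canonical form it is (pos == a[3] - 1 ==> k > 3) ==> (k > -5 && z > a[2] + 8).
Before a[pos + 3] := 2*k - 9: (pos == store(a, pos + 3, 2*k - 9)[3] - 1 ==> k > 3) ==> (k > -5 && z > store(a, pos + 3, 2*k - 9)[2] + 8)
Before pos := 2*pos - 2*k - 5: (2*pos == store(a, -2*k + 2*pos - 2, 2*k - 9)[3] + 2*k + 4 ==> k > 3) ==> (k > -5 && z > store(a, -2*k + 2*pos - 2, 2*k - 9)[2] + 8)
The weakest precondition is (2*pos == store(a, -2*k + 2*pos - 2, 2*k - 9)[3] + 2*k + 4 ==> k > 3) ==> (k > -5 && z > store(a, -2*k + 2*pos - 2, 2*k - 9)[2] + 8).
Check whether ((store(a, -2*k + 2, 2*k - 9)[3] + 2*k == 0 ==> k > 3) ==> (k > -5 && z > store(a, -2*k + 2, 2*k - 9)[2] + 8)) && pos == 2 implies it.
Every state satisfying the precondition satisfies the weakest precondition: the implication holds.
Answer: valid


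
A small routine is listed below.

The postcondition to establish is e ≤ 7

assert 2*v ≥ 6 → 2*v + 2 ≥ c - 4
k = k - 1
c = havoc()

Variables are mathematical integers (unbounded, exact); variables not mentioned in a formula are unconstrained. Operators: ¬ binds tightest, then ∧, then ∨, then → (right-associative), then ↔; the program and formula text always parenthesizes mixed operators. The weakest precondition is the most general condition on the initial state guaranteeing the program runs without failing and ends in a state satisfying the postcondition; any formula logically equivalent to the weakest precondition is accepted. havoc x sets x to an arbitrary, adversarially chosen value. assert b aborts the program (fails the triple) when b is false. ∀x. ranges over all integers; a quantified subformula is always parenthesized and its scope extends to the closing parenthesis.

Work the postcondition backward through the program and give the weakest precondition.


Working backward. After the program, e ≤ 7 must hold.
Before havoc c: e ≤ 7
Before k := k - 1: e ≤ 7
Before assert 2*v ≥ 6 → 2*v + 2 ≥ c - 4: (2*v ≥ 6 → 2*v ≥ c - 6) ∧ e ≤ 7
Answer: WP = (2*v ≥ 6 → 2*v ≥ c - 6) ∧ e ≤ 7


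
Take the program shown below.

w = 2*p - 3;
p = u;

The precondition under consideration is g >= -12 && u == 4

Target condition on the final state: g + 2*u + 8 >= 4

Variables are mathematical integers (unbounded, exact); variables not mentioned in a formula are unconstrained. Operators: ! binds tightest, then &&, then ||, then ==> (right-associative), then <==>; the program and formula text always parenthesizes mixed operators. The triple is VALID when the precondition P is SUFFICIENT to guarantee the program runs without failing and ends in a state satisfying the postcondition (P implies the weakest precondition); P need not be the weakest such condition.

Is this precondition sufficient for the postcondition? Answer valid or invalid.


Working backward. After the program, the postcondition g + 2*u + 8 >= 4 must hold; in canonical form it is g + 2*u >= -4.
Before p := u: g + 2*u >= -4
Before w := 2*p - 3: g + 2*u >= -4
The weakest precondition is g + 2*u >= -4.
Check whether g >= -12 && u == 4 implies it.
Every state satisfying the precondition satisfies the weakest precondition: the implication holds.
Answer: valid


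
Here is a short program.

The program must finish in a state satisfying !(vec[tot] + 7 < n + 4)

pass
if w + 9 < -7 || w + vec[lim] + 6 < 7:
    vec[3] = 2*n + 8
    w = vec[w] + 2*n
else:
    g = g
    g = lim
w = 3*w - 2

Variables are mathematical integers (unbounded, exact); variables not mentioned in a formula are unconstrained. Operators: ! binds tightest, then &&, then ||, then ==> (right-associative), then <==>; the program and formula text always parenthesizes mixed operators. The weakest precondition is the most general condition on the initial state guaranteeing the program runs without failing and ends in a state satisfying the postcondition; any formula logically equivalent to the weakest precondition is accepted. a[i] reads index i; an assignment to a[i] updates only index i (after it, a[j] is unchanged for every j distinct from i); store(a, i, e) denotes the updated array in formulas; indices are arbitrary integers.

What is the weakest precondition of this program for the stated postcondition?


Working backward. After the program, the postcondition !(vec[tot] + 7 < n + 4) must hold; in canonical form it is !(vec[tot] < n - 3).
Before w := 3*w - 2: !(vec[tot] < n - 3)
Then branch requires !(store(vec, 3, 2*n + 8)[tot] < n - 3); else branch requires !(vec[tot] < n - 3).
Before the if: ((w < -16 || vec[lim] + w < 1) ==> (!(store(vec, 3, 2*n + 8)[tot] < n - 3))) && ((!(w < -16 || vec[lim] + w < 1)) ==> (!(vec[tot] < n - 3)))
Before skip: ((w < -16 || vec[lim] + w < 1) ==> (!(store(vec, 3, 2*n + 8)[tot] < n - 3))) && ((!(w < -16 || vec[lim] + w < 1)) ==> (!(vec[tot] < n - 3)))
Answer: WP = ((w < -16 || vec[lim] + w < 1) ==> (!(store(vec, 3, 2*n + 8)[tot] < n - 3))) && ((!(w < -16 || vec[lim] + w < 1)) ==> (!(vec[tot] < n - 3)))


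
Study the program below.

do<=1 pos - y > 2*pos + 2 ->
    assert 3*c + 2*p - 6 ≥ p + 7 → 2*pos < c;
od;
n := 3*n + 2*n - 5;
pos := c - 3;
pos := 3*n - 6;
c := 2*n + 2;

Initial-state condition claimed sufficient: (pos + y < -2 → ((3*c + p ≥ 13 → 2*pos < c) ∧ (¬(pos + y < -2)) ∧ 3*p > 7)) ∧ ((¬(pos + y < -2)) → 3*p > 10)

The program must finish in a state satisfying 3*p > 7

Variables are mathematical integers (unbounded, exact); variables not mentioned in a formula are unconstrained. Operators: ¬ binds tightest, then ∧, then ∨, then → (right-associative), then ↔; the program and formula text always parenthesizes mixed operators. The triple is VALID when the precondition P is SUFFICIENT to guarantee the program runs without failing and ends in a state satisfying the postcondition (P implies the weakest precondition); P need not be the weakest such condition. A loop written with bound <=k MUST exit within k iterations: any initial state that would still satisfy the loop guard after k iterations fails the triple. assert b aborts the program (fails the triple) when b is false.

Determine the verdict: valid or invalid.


Working backward. After the program, 3*p > 7 must hold.
Before c := 2*n + 2: 3*p > 7
Before pos := 3*n - 6: 3*p > 7
Before pos := c - 3: 3*p > 7
Before n := 3*n + 2*n - 5: 3*p > 7
Before the loop (bound <=1), unroll the exhaustion recursion (WP_0 = exit-now case; WP_j = one more guarded iteration, up to j = 1):
  WP_0: (¬(pos + y < -2)) ∧ 3*p > 7
  WP_1: (pos + y < -2 → ((3*c + p ≥ 13 → 2*pos < c) ∧ (¬(pos + y < -2)) ∧ 3*p > 7)) ∧ ((¬(pos + y < -2)) → 3*p > 7)
So before the loop: (pos + y < -2 → ((3*c + p ≥ 13 → 2*pos < c) ∧ (¬(pos + y < -2)) ∧ 3*p > 7)) ∧ ((¬(pos + y < -2)) → 3*p > 7)
The weakest precondition is (pos + y < -2 → ((3*c + p ≥ 13 → 2*pos < c) ∧ (¬(pos + y < -2)) ∧ 3*p > 7)) ∧ ((¬(pos + y < -2)) → 3*p > 7).
Check whether (pos + y < -2 → ((3*c + p ≥ 13 → 2*pos < c) ∧ (¬(pos + y < -2)) ∧ 3*p > 7)) ∧ ((¬(pos + y < -2)) → 3*p > 10) implies it.
Every state satisfying the precondition satisfies the weakest precondition: the implication holds.
Answer: valid


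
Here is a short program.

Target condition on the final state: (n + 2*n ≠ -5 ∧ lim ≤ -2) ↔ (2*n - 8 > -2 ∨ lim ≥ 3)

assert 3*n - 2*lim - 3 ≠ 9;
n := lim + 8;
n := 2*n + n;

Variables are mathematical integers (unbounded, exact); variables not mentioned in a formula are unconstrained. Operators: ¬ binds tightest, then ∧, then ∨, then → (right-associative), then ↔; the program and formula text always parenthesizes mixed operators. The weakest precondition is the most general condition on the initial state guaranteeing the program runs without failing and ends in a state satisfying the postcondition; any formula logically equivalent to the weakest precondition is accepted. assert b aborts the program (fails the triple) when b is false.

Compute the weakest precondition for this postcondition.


Working backward. After the program, the postcondition (n + 2*n ≠ -5 ∧ lim ≤ -2) ↔ (2*n - 8 > -2 ∨ lim ≥ 3) must hold; in canonical form it is (3*n ≠ -5 ∧ lim ≤ -2) ↔ (2*n > 6 ∨ lim ≥ 3).
Before n := 2*n + n: (9*n ≠ -5 ∧ lim ≤ -2) ↔ (6*n > 6 ∨ lim ≥ 3)
Before n := lim + 8: (9*lim ≠ -77 ∧ lim ≤ -2) ↔ (6*lim > -42 ∨ lim ≥ 3)
Before assert 3*n - 2*lim - 3 ≠ 9: 3*n ≠ 2*lim + 12 ∧ ((9*lim ≠ -77 ∧ lim ≤ -2) ↔ (6*lim > -42 ∨ lim ≥ 3))
Answer: WP = 3*n ≠ 2*lim + 12 ∧ ((9*lim ≠ -77 ∧ lim ≤ -2) ↔ (6*lim > -42 ∨ lim ≥ 3))


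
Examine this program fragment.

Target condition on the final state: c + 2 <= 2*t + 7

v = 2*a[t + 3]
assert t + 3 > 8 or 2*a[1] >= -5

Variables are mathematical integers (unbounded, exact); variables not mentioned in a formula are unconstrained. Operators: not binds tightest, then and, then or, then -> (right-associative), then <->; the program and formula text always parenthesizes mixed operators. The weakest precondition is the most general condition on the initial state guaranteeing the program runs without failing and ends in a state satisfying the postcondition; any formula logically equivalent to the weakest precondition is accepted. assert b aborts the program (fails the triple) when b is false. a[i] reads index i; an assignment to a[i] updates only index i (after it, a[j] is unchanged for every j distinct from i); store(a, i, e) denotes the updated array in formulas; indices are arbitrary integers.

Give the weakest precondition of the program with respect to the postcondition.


Working backward. After the program, the postcondition c + 2 <= 2*t + 7 must hold; in canonical form it is c <= 2*t + 5.
Before assert t + 3 > 8 or 2*a[1] >= -5: (t > 5 or 2*a[1] >= -5) and c <= 2*t + 5
Before v := 2*a[t + 3]: (t > 5 or 2*a[1] >= -5) and c <= 2*t + 5
Answer: WP = (t > 5 or 2*a[1] >= -5) and c <= 2*t + 5


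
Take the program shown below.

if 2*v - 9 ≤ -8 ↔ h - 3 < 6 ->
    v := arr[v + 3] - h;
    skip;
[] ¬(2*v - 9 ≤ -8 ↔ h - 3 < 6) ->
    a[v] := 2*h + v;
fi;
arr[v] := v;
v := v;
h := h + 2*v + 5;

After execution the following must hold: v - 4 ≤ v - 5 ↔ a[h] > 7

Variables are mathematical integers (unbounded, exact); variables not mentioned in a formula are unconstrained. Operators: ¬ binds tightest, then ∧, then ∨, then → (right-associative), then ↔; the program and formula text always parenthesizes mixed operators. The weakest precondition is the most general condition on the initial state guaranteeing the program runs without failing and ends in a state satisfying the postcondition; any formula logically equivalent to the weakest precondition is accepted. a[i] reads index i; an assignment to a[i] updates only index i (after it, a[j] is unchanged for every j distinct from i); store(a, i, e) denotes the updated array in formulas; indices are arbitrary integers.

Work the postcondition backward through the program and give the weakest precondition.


Working backward. After the program, the postcondition v - 4 ≤ v - 5 ↔ a[h] > 7 must hold; in canonical form it is ¬(a[h] > 7).
Before h := h + 2*v + 5: ¬(a[h + 2*v + 5] > 7)
Before v := v: ¬(a[h + 2*v + 5] > 7)
Before arr[v] := v: ¬(a[h + 2*v + 5] > 7)
Then branch requires ¬(a[2*arr[v + 3] - h + 5] > 7); else branch requires ¬(store(a, v, 2*h + v)[h + 2*v + 5] > 7).
Before the if: ((2*v ≤ 1 ↔ h < 9) → (¬(a[2*arr[v + 3] - h + 5] > 7))) ∧ ((¬(2*v ≤ 1 ↔ h < 9)) → (¬(store(a, v, 2*h + v)[h + 2*v + 5] > 7)))
Answer: WP = ((2*v ≤ 1 ↔ h < 9) → (¬(a[2*arr[v + 3] - h + 5] > 7))) ∧ ((¬(2*v ≤ 1 ↔ h < 9)) → (¬(store(a, v, 2*h + v)[h + 2*v + 5] > 7)))


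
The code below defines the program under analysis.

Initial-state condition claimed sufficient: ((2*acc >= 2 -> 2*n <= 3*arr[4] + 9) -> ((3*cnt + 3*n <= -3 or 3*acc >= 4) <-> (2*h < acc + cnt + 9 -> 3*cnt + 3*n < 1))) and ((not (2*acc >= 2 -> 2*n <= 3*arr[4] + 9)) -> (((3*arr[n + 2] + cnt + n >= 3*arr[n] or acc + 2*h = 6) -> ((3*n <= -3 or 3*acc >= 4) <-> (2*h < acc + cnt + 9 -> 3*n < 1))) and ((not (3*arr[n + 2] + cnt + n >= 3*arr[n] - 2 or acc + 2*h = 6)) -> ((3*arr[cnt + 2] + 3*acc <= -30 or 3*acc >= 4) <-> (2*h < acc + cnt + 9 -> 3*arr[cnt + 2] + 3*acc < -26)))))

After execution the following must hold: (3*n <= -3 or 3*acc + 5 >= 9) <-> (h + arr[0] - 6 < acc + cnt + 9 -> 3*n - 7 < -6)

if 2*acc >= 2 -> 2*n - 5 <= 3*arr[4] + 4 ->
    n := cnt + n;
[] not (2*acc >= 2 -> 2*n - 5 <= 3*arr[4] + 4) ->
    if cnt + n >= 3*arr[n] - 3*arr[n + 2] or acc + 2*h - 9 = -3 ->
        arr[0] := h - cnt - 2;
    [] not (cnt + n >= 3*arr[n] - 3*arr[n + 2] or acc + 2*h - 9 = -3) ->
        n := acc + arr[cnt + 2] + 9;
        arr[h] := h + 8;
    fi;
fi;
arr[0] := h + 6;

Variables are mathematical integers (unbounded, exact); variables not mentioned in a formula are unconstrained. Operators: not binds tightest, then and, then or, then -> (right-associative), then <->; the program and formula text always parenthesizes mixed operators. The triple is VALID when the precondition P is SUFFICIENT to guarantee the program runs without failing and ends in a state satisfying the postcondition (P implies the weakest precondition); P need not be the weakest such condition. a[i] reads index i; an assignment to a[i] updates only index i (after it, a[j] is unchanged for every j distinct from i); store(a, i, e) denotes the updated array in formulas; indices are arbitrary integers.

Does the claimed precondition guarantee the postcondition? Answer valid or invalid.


Working backward. After the program, the postcondition (3*n <= -3 or 3*acc + 5 >= 9) <-> (h + arr[0] - 6 < acc + cnt + 9 -> 3*n - 7 < -6) must hold; in canonical form it is (3*n <= -3 or 3*acc >= 4) <-> (arr[0] + h < acc + cnt + 15 -> 3*n < 1).
Before arr[0] := h + 6: (3*n <= -3 or 3*acc >= 4) <-> (2*h < acc + cnt + 9 -> 3*n < 1)
Then branch requires (3*cnt + 3*n <= -3 or 3*acc >= 4) <-> (2*h < acc + cnt + 9 -> 3*cnt + 3*n < 1); else branch requires ((3*arr[n + 2] + cnt + n >= 3*arr[n] or acc + 2*h = 6) -> ((3*n <= -3 or 3*acc >= 4) <-> (2*h < acc + cnt + 9 -> 3*n < 1))) and ((not (3*arr[n + 2] + cnt + n >= 3*arr[n] or acc + 2*h = 6)) -> ((3*arr[cnt + 2] + 3*acc <= -30 or 3*acc >= 4) <-> (2*h < acc + cnt + 9 -> 3*arr[cnt + 2] + 3*acc < -26))).
Before the if: ((2*acc >= 2 -> 2*n <= 3*arr[4] + 9) -> ((3*cnt + 3*n <= -3 or 3*acc >= 4) <-> (2*h < acc + cnt + 9 -> 3*cnt + 3*n < 1))) and ((not (2*acc >= 2 -> 2*n <= 3*arr[4] + 9)) -> (((3*arr[n + 2] + cnt + n >= 3*arr[n] or acc + 2*h = 6) -> ((3*n <= -3 or 3*acc >= 4) <-> (2*h < acc + cnt + 9 -> 3*n < 1))) and ((not (3*arr[n + 2] + cnt + n >= 3*arr[n] or acc + 2*h = 6)) -> ((3*arr[cnt + 2] + 3*acc <= -30 or 3*acc >= 4) <-> (2*h < acc + cnt + 9 -> 3*arr[cnt + 2] + 3*acc < -26)))))
The weakest precondition is ((2*acc >= 2 -> 2*n <= 3*arr[4] + 9) -> ((3*cnt + 3*n <= -3 or 3*acc >= 4) <-> (2*h < acc + cnt + 9 -> 3*cnt + 3*n < 1))) and ((not (2*acc >= 2 -> 2*n <= 3*arr[4] + 9)) -> (((3*arr[n + 2] + cnt + n >= 3*arr[n] or acc + 2*h = 6) -> ((3*n <= -3 or 3*acc >= 4) <-> (2*h < acc + cnt + 9 -> 3*n < 1))) and ((not (3*arr[n + 2] + cnt + n >= 3*arr[n] or acc + 2*h = 6)) -> ((3*arr[cnt + 2] + 3*acc <= -30 or 3*acc >= 4) <-> (2*h < acc + cnt + 9 -> 3*arr[cnt + 2] + 3*acc < -26))))).
Check whether ((2*acc >= 2 -> 2*n <= 3*arr[4] + 9) -> ((3*cnt + 3*n <= -3 or 3*acc >= 4) <-> (2*h < acc + cnt + 9 -> 3*cnt + 3*n < 1))) and ((not (2*acc >= 2 -> 2*n <= 3*arr[4] + 9)) -> (((3*arr[n + 2] + cnt + n >= 3*arr[n] or acc + 2*h = 6) -> ((3*n <= -3 or 3*acc >= 4) <-> (2*h < acc + cnt + 9 -> 3*n < 1))) and ((not (3*arr[n + 2] + cnt + n >= 3*arr[n] - 2 or acc + 2*h = 6)) -> ((3*arr[cnt + 2] + 3*acc <= -30 or 3*acc >= 4) <-> (2*h < acc + cnt + 9 -> 3*arr[cnt + 2] + 3*acc < -26))))) implies it.
Countermodel: at the initial state acc = 2, arr = {[4] = 60302, [19550] = 0, [90458] = 48463, [90460] = 11794, elsewhere 60302}, cnt = 19548, h = 0, n = 90458, the precondition holds but the weakest precondition fails.
Answer: invalid


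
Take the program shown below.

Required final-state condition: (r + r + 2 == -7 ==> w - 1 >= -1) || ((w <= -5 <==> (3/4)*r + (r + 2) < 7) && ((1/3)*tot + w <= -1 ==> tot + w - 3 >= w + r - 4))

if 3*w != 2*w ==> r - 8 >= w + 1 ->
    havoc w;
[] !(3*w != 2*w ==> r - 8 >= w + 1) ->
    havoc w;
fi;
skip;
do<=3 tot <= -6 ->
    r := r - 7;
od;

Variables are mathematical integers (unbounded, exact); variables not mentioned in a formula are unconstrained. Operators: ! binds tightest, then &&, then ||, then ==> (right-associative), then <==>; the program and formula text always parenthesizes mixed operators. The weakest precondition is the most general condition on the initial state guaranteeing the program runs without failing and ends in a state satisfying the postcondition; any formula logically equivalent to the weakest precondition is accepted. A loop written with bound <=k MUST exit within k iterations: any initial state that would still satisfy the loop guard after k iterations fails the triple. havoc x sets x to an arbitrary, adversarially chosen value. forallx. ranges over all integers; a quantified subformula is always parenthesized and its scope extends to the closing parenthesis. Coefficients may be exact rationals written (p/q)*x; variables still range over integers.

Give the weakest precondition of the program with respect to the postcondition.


Working backward. After the program, the postcondition (r + r + 2 == -7 ==> w - 1 >= -1) || ((w <= -5 <==> (3/4)*r + (r + 2) < 7) && ((1/3)*tot + w <= -1 ==> tot + w - 3 >= w + r - 4)) must hold; in canonical form it is (2*r == -9 ==> w >= 0) || ((w <= -5 <==> (7/4)*r < 5) && ((1/3)*tot + w <= -1 ==> tot >= r - 1)).
Before the loop (bound <=3), unroll the exhaustion recursion (WP_0 = exit-now case; WP_j = one more guarded iteration, up to j = 3):
  WP_0: (!(tot <= -6)) && ((2*r == -9 ==> w >= 0) || ((w <= -5 <==> (7/4)*r < 5) && ((1/3)*tot + w <= -1 ==> tot >= r - 1)))
  WP_1: (tot <= -6 ==> ((!(tot <= -6)) && ((2*r == 5 ==> w >= 0) || ((w <= -5 <==> (7/4)*r < 69/4) && ((1/3)*tot + w <= -1 ==> tot >= r - 8))))) && ((!(tot <= -6)) ==> ((2*r == -9 ==> w >= 0) || ((w <= -5 <==> (7/4)*r < 5) && ((1/3)*tot + w <= -1 ==> tot >= r - 1))))
  WP_2: (tot <= -6 ==> ((tot <= -6 ==> ((!(tot <= -6)) && ((2*r == 19 ==> w >= 0) || ((w <= -5 <==> (7/4)*r < 59/2) && ((1/3)*tot + w <= -1 ==> tot >= r - 15))))) && ((!(tot <= -6)) ==> ((2*r == 5 ==> w >= 0) || ((w <= -5 <==> (7/4)*r < 69/4) && ((1/3)*tot + w <= -1 ==> tot >= r - 8)))))) && ((!(tot <= -6)) ==> ((2*r == -9 ==> w >= 0) || ((w <= -5 <==> (7/4)*r < 5) && ((1/3)*tot + w <= -1 ==> tot >= r - 1))))
  WP_3: (tot <= -6 ==> ((tot <= -6 ==> ((tot <= -6 ==> ((!(tot <= -6)) && ((2*r == 33 ==> w >= 0) || ((w <= -5 <==> (7/4)*r < 167/4) && ((1/3)*tot + w <= -1 ==> tot >= r - 22))))) && ((!(tot <= -6)) ==> ((2*r == 19 ==> w >= 0) || ((w <= -5 <==> (7/4)*r < 59/2) && ((1/3)*tot + w <= -1 ==> tot >= r - 15)))))) && ((!(tot <= -6)) ==> ((2*r == 5 ==> w >= 0) || ((w <= -5 <==> (7/4)*r < 69/4) && ((1/3)*tot + w <= -1 ==> tot >= r - 8)))))) && ((!(tot <= -6)) ==> ((2*r == -9 ==> w >= 0) || ((w <= -5 <==> (7/4)*r < 5) && ((1/3)*tot + w <= -1 ==> tot >= r - 1))))
So before the loop: (tot <= -6 ==> ((tot <= -6 ==> ((tot <= -6 ==> ((!(tot <= -6)) && ((2*r == 33 ==> w >= 0) || ((w <= -5 <==> (7/4)*r < 167/4) && ((1/3)*tot + w <= -1 ==> tot >= r - 22))))) && ((!(tot <= -6)) ==> ((2*r == 19 ==> w >= 0) || ((w <= -5 <==> (7/4)*r < 59/2) && ((1/3)*tot + w <= -1 ==> tot >= r - 15)))))) && ((!(tot <= -6)) ==> ((2*r == 5 ==> w >= 0) || ((w <= -5 <==> (7/4)*r < 69/4) && ((1/3)*tot + w <= -1 ==> tot >= r - 8)))))) && ((!(tot <= -6)) ==> ((2*r == -9 ==> w >= 0) || ((w <= -5 <==> (7/4)*r < 5) && ((1/3)*tot + w <= -1 ==> tot >= r - 1))))
Before skip: (tot <= -6 ==> ((tot <= -6 ==> ((tot <= -6 ==> ((!(tot <= -6)) && ((2*r == 33 ==> w >= 0) || ((w <= -5 <==> (7/4)*r < 167/4) && ((1/3)*tot + w <= -1 ==> tot >= r - 22))))) && ((!(tot <= -6)) ==> ((2*r == 19 ==> w >= 0) || ((w <= -5 <==> (7/4)*r < 59/2) && ((1/3)*tot + w <= -1 ==> tot >= r - 15)))))) && ((!(tot <= -6)) ==> ((2*r == 5 ==> w >= 0) || ((w <= -5 <==> (7/4)*r < 69/4) && ((1/3)*tot + w <= -1 ==> tot >= r - 8)))))) && ((!(tot <= -6)) ==> ((2*r == -9 ==> w >= 0) || ((w <= -5 <==> (7/4)*r < 5) && ((1/3)*tot + w <= -1 ==> tot >= r - 1))))
Then branch requires forall w_1. ((tot <= -6 ==> ((tot <= -6 ==> ((tot <= -6 ==> ((!(tot <= -6)) && ((2*r == 33 ==> w_1 >= 0) || ((w_1 <= -5 <==> (7/4)*r < 167/4) && ((1/3)*tot + w_1 <= -1 ==> tot >= r - 22))))) && ((!(tot <= -6)) ==> ((2*r == 19 ==> w_1 >= 0) || ((w_1 <= -5 <==> (7/4)*r < 59/2) && ((1/3)*tot + w_1 <= -1 ==> tot >= r - 15)))))) && ((!(tot <= -6)) ==> ((2*r == 5 ==> w_1 >= 0) || ((w_1 <= -5 <==> (7/4)*r < 69/4) && ((1/3)*tot + w_1 <= -1 ==> tot >= r - 8)))))) && ((!(tot <= -6)) ==> ((2*r == -9 ==> w_1 >= 0) || ((w_1 <= -5 <==> (7/4)*r < 5) && ((1/3)*tot + w_1 <= -1 ==> tot >= r - 1))))); else branch requires forall w_1. ((tot <= -6 ==> ((tot <= -6 ==> ((tot <= -6 ==> ((!(tot <= -6)) && ((2*r == 33 ==> w_1 >= 0) || ((w_1 <= -5 <==> (7/4)*r < 167/4) && ((1/3)*tot + w_1 <= -1 ==> tot >= r - 22))))) && ((!(tot <= -6)) ==> ((2*r == 19 ==> w_1 >= 0) || ((w_1 <= -5 <==> (7/4)*r < 59/2) && ((1/3)*tot + w_1 <= -1 ==> tot >= r - 15)))))) && ((!(tot <= -6)) ==> ((2*r == 5 ==> w_1 >= 0) || ((w_1 <= -5 <==> (7/4)*r < 69/4) && ((1/3)*tot + w_1 <= -1 ==> tot >= r - 8)))))) && ((!(tot <= -6)) ==> ((2*r == -9 ==> w_1 >= 0) || ((w_1 <= -5 <==> (7/4)*r < 5) && ((1/3)*tot + w_1 <= -1 ==> tot >= r - 1))))).
Before the if: ((w != 0 ==> r >= w + 9) ==> (forall w_1. ((tot <= -6 ==> ((tot <= -6 ==> ((tot <= -6 ==> ((!(tot <= -6)) && ((2*r == 33 ==> w_1 >= 0) || ((w_1 <= -5 <==> (7/4)*r < 167/4) && ((1/3)*tot + w_1 <= -1 ==> tot >= r - 22))))) && ((!(tot <= -6)) ==> ((2*r == 19 ==> w_1 >= 0) || ((w_1 <= -5 <==> (7/4)*r < 59/2) && ((1/3)*tot + w_1 <= -1 ==> tot >= r - 15)))))) && ((!(tot <= -6)) ==> ((2*r == 5 ==> w_1 >= 0) || ((w_1 <= -5 <==> (7/4)*r < 69/4) && ((1/3)*tot + w_1 <= -1 ==> tot >= r - 8)))))) && ((!(tot <= -6)) ==> ((2*r == -9 ==> w_1 >= 0) || ((w_1 <= -5 <==> (7/4)*r < 5) && ((1/3)*tot + w_1 <= -1 ==> tot >= r - 1))))))) && ((!(w != 0 ==> r >= w + 9)) ==> (forall w_1. ((tot <= -6 ==> ((tot <= -6 ==> ((tot <= -6 ==> ((!(tot <= -6)) && ((2*r == 33 ==> w_1 >= 0) || ((w_1 <= -5 <==> (7/4)*r < 167/4) && ((1/3)*tot + w_1 <= -1 ==> tot >= r - 22))))) && ((!(tot <= -6)) ==> ((2*r == 19 ==> w_1 >= 0) || ((w_1 <= -5 <==> (7/4)*r < 59/2) && ((1/3)*tot + w_1 <= -1 ==> tot >= r - 15)))))) && ((!(tot <= -6)) ==> ((2*r == 5 ==> w_1 >= 0) || ((w_1 <= -5 <==> (7/4)*r < 69/4) && ((1/3)*tot + w_1 <= -1 ==> tot >= r - 8)))))) && ((!(tot <= -6)) ==> ((2*r == -9 ==> w_1 >= 0) || ((w_1 <= -5 <==> (7/4)*r < 5) && ((1/3)*tot + w_1 <= -1 ==> tot >= r - 1)))))))
Answer: WP = ((w != 0 ==> r >= w + 9) ==> (forall w_1. ((tot <= -6 ==> ((tot <= -6 ==> ((tot <= -6 ==> ((!(tot <= -6)) && ((2*r == 33 ==> w_1 >= 0) || ((w_1 <= -5 <==> (7/4)*r < 167/4) && ((1/3)*tot + w_1 <= -1 ==> tot >= r - 22))))) && ((!(tot <= -6)) ==> ((2*r == 19 ==> w_1 >= 0) || ((w_1 <= -5 <==> (7/4)*r < 59/2) && ((1/3)*tot + w_1 <= -1 ==> tot >= r - 15)))))) && ((!(tot <= -6)) ==> ((2*r == 5 ==> w_1 >= 0) || ((w_1 <= -5 <==> (7/4)*r < 69/4) && ((1/3)*tot + w_1 <= -1 ==> tot >= r - 8)))))) && ((!(tot <= -6)) ==> ((2*r == -9 ==> w_1 >= 0) || ((w_1 <= -5 <==> (7/4)*r < 5) && ((1/3)*tot + w_1 <= -1 ==> tot >= r - 1))))))) && ((!(w != 0 ==> r >= w + 9)) ==> (forall w_1. ((tot <= -6 ==> ((tot <= -6 ==> ((tot <= -6 ==> ((!(tot <= -6)) && ((2*r == 33 ==> w_1 >= 0) || ((w_1 <= -5 <==> (7/4)*r < 167/4) && ((1/3)*tot + w_1 <= -1 ==> tot >= r - 22))))) && ((!(tot <= -6)) ==> ((2*r == 19 ==> w_1 >= 0) || ((w_1 <= -5 <==> (7/4)*r < 59/2) && ((1/3)*tot + w_1 <= -1 ==> tot >= r - 15)))))) && ((!(tot <= -6)) ==> ((2*r == 5 ==> w_1 >= 0) || ((w_1 <= -5 <==> (7/4)*r < 69/4) && ((1/3)*tot + w_1 <= -1 ==> tot >= r - 8)))))) && ((!(tot <= -6)) ==> ((2*r == -9 ==> w_1 >= 0) || ((w_1 <= -5 <==> (7/4)*r < 5) && ((1/3)*tot + w_1 <= -1 ==> tot >= r - 1)))))))


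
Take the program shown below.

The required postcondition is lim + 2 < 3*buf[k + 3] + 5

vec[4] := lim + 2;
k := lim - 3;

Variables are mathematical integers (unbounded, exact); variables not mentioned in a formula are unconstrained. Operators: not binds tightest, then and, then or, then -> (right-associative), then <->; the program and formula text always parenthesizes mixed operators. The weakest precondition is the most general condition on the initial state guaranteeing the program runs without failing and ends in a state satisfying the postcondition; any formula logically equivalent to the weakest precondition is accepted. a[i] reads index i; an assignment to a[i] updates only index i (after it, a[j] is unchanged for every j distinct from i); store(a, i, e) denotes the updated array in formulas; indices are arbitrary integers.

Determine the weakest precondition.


Working backward. After the program, the postcondition lim + 2 < 3*buf[k + 3] + 5 must hold; in canonical form it is lim < 3*buf[k + 3] + 3.
Before k := lim - 3: lim < 3*buf[lim] + 3
Before vec[4] := lim + 2: lim < 3*buf[lim] + 3
Answer: WP = lim < 3*buf[lim] + 3


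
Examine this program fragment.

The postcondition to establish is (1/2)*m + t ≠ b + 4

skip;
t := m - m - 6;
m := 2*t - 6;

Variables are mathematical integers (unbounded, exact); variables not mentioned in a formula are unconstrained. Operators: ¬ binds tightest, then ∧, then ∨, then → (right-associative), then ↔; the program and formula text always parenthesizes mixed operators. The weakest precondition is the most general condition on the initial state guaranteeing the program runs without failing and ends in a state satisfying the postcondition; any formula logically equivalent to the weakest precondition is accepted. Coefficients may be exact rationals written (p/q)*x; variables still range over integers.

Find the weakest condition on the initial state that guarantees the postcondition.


Working backward. After the program, (1/2)*m + t ≠ b + 4 must hold.
Before m := 2*t - 6: 2*t ≠ b + 7
Before t := m - m - 6: b ≠ -19
Before skip: b ≠ -19
Answer: WP = b ≠ -19


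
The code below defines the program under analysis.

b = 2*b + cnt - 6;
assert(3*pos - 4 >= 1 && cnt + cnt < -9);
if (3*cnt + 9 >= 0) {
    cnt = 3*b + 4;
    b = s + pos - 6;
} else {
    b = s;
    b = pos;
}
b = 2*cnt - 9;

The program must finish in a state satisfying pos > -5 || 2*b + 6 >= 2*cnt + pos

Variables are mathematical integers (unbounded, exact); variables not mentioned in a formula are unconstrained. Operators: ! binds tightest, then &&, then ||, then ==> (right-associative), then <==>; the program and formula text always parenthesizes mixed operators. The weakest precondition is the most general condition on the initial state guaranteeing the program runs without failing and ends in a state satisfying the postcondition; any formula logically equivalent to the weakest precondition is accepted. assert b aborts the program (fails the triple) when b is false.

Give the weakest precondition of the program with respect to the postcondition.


Working backward. After the program, the postcondition pos > -5 || 2*b + 6 >= 2*cnt + pos must hold; in canonical form it is pos > -5 || 2*b >= 2*cnt + pos - 6.
Before b := 2*cnt - 9: pos > -5 || 2*cnt >= pos + 12
Then branch requires pos > -5 || 6*b >= pos + 4; else branch requires pos > -5 || 2*cnt >= pos + 12.
Before the if: (3*cnt >= -9 ==> (pos > -5 || 6*b >= pos + 4)) && ((!(3*cnt >= -9)) ==> (pos > -5 || 2*cnt >= pos + 12))
Before assert 3*pos - 4 >= 1 && cnt + cnt < -9: 3*pos >= 5 && 2*cnt < -9 && (3*cnt >= -9 ==> (pos > -5 || 6*b >= pos + 4)) && ((!(3*cnt >= -9)) ==> (pos > -5 || 2*cnt >= pos + 12))
Before b := 2*b + cnt - 6: 3*pos >= 5 && 2*cnt < -9 && (3*cnt >= -9 ==> (pos > -5 || 12*b + 6*cnt >= pos + 40)) && ((!(3*cnt >= -9)) ==> (pos > -5 || 2*cnt >= pos + 12))
Answer: WP = 3*pos >= 5 && 2*cnt < -9 && (3*cnt >= -9 ==> (pos > -5 || 12*b + 6*cnt >= pos + 40)) && ((!(3*cnt >= -9)) ==> (pos > -5 || 2*cnt >= pos + 12))


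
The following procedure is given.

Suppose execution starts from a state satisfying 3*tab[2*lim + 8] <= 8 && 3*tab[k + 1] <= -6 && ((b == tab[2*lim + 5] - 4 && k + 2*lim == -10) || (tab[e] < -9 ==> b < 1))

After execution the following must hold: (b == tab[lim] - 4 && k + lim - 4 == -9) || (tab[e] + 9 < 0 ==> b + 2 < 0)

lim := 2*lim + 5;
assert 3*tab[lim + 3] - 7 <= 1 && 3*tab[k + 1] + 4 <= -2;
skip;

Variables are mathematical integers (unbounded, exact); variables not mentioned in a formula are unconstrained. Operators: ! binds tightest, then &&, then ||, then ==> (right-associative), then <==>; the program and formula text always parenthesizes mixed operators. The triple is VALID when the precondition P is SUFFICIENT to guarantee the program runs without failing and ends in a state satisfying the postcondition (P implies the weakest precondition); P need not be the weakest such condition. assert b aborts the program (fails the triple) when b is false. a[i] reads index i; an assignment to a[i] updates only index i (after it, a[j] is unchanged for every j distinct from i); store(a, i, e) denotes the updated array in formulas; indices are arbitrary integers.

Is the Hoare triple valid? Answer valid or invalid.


Working backward. After the program, the postcondition (b == tab[lim] - 4 && k + lim - 4 == -9) || (tab[e] + 9 < 0 ==> b + 2 < 0) must hold; in canonical form it is (b == tab[lim] - 4 && k + lim == -5) || (tab[e] < -9 ==> b < -2).
Before skip: (b == tab[lim] - 4 && k + lim == -5) || (tab[e] < -9 ==> b < -2)
Before assert 3*tab[lim + 3] - 7 <= 1 && 3*tab[k + 1] + 4 <= -2: 3*tab[lim + 3] <= 8 && 3*tab[k + 1] <= -6 && ((b == tab[lim] - 4 && k + lim == -5) || (tab[e] < -9 ==> b < -2))
Before lim := 2*lim + 5: 3*tab[2*lim + 8] <= 8 && 3*tab[k + 1] <= -6 && ((b == tab[2*lim + 5] - 4 && k + 2*lim == -10) || (tab[e] < -9 ==> b < -2))
The weakest precondition is 3*tab[2*lim + 8] <= 8 && 3*tab[k + 1] <= -6 && ((b == tab[2*lim + 5] - 4 && k + 2*lim == -10) || (tab[e] < -9 ==> b < -2)).
Check whether 3*tab[2*lim + 8] <= 8 && 3*tab[k + 1] <= -6 && ((b == tab[2*lim + 5] - 4 && k + 2*lim == -10) || (tab[e] < -9 ==> b < 1)) implies it.
Countermodel: at the initial state b = 0, e = 6, k = -11, lim = 0, tab = {[-10] = -2, [5] = 0, [6] = -15225, [8] = 0, elsewhere 0}, the precondition holds but the weakest precondition fails.
Answer: invalid


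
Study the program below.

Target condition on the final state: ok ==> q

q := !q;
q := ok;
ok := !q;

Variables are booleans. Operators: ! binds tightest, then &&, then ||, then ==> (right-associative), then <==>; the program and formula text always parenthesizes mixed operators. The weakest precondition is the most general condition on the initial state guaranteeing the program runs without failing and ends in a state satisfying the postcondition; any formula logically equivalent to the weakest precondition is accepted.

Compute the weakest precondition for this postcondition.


Working backward. After the program, ok ==> q must hold.
Before ok := !q: (!q) ==> q
Before q := ok: (!ok) ==> ok
Before q := !q: (!ok) ==> ok
Answer: WP = (!ok) ==> ok


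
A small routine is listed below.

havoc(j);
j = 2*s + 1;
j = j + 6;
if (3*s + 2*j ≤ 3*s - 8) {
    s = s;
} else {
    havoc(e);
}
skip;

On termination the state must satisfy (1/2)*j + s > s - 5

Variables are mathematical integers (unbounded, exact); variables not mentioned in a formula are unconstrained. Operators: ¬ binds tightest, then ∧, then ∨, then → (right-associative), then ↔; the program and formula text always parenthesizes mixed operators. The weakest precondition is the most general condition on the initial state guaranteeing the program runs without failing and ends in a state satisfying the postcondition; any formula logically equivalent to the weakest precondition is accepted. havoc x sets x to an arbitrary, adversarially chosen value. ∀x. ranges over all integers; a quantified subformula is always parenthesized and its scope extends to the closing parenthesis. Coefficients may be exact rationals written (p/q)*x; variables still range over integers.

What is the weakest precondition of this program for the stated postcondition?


Working backward. After the program, the postcondition (1/2)*j + s > s - 5 must hold; in canonical form it is (1/2)*j > -5.
Before skip: (1/2)*j > -5
Then branch requires (1/2)*j > -5; else branch requires (1/2)*j > -5.
Before the if: (2*j ≤ -8 → (1/2)*j > -5) ∧ ((¬(2*j ≤ -8)) → (1/2)*j > -5)
Before j := j + 6: (2*j ≤ -20 → (1/2)*j > -8) ∧ ((¬(2*j ≤ -20)) → (1/2)*j > -8)
Before j := 2*s + 1: (4*s ≤ -22 → s > -17/2) ∧ ((¬(4*s ≤ -22)) → s > -17/2)
Before havoc j: (4*s ≤ -22 → s > -17/2) ∧ ((¬(4*s ≤ -22)) → s > -17/2)
Answer: WP = (4*s ≤ -22 → s > -17/2) ∧ ((¬(4*s ≤ -22)) → s > -17/2)


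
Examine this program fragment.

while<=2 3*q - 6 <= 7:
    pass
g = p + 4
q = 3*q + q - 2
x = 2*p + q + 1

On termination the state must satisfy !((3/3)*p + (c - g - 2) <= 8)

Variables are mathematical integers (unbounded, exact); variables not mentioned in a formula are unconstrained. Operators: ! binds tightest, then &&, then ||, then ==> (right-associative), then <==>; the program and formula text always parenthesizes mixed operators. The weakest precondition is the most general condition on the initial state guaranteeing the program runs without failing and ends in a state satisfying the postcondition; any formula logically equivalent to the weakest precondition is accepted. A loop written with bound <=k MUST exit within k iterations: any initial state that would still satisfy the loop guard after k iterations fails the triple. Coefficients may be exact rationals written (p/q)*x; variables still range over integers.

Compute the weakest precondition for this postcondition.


Working backward. After the program, the postcondition !((3/3)*p + (c - g - 2) <= 8) must hold; in canonical form it is !(c + p <= g + 10).
Before x := 2*p + q + 1: !(c + p <= g + 10)
Before q := 3*q + q - 2: !(c + p <= g + 10)
Before g := p + 4: !(c <= 14)
Before the loop (bound <=2), unroll the exhaustion recursion (WP_0 = exit-now case; WP_j = one more guarded iteration, up to j = 2):
  WP_0: (!(3*q <= 13)) && (!(c <= 14))
  WP_1: (3*q <= 13 ==> ((!(3*q <= 13)) && (!(c <= 14)))) && ((!(3*q <= 13)) ==> (!(c <= 14)))
  WP_2: (3*q <= 13 ==> ((3*q <= 13 ==> ((!(3*q <= 13)) && (!(c <= 14)))) && ((!(3*q <= 13)) ==> (!(c <= 14))))) && ((!(3*q <= 13)) ==> (!(c <= 14)))
So before the loop: (3*q <= 13 ==> ((3*q <= 13 ==> ((!(3*q <= 13)) && (!(c <= 14)))) && ((!(3*q <= 13)) ==> (!(c <= 14))))) && ((!(3*q <= 13)) ==> (!(c <= 14)))
Answer: WP = (3*q <= 13 ==> ((3*q <= 13 ==> ((!(3*q <= 13)) && (!(c <= 14)))) && ((!(3*q <= 13)) ==> (!(c <= 14))))) && ((!(3*q <= 13)) ==> (!(c <= 14)))


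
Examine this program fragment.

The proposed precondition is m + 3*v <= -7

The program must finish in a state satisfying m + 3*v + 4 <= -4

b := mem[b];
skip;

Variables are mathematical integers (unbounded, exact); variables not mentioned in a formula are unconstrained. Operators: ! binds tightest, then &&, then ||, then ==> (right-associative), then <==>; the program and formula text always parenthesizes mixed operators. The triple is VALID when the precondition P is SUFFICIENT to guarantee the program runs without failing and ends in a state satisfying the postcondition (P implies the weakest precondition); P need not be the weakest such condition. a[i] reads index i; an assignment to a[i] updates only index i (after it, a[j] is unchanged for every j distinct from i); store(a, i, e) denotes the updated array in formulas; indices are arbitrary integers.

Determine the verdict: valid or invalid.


Working backward. After the program, the postcondition m + 3*v + 4 <= -4 must hold; in canonical form it is m + 3*v <= -8.
Before skip: m + 3*v <= -8
Before b := mem[b]: m + 3*v <= -8
The weakest precondition is m + 3*v <= -8.
Check whether m + 3*v <= -7 implies it.
Countermodel: at the initial state m = -7, v = 0, the precondition holds but the weakest precondition fails.
Answer: invalid


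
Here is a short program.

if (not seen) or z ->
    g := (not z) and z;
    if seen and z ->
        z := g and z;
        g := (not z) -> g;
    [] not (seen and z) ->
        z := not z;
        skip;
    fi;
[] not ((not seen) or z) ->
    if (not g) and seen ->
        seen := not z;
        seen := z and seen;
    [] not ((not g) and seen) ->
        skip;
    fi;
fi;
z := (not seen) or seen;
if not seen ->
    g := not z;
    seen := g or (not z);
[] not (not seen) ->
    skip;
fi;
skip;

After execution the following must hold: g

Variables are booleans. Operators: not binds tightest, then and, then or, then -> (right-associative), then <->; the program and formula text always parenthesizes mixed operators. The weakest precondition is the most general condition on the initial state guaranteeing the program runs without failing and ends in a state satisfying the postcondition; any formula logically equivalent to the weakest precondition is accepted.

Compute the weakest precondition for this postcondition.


Working backward. After the program, g must hold.
Before skip: g
Then branch requires not z; else branch requires g.
Before the if: ((not seen) -> (not z)) and (seen -> g)
Before z := (not seen) or seen: seen and (seen -> g)
Then branch requires (not (seen and z)) and seen and z; else branch requires (not ((not g) and seen)) and ((not ((not g) and seen)) -> (seen and (seen -> g))).
Before the if: (((not seen) or z) -> ((not (seen and z)) and seen and z)) and ((not ((not seen) or z)) -> ((not ((not g) and seen)) and ((not ((not g) and seen)) -> (seen and (seen -> g)))))
Answer: WP = (((not seen) or z) -> ((not (seen and z)) and seen and z)) and ((not ((not seen) or z)) -> ((not ((not g) and seen)) and ((not ((not g) and seen)) -> (seen and (seen -> g)))))
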